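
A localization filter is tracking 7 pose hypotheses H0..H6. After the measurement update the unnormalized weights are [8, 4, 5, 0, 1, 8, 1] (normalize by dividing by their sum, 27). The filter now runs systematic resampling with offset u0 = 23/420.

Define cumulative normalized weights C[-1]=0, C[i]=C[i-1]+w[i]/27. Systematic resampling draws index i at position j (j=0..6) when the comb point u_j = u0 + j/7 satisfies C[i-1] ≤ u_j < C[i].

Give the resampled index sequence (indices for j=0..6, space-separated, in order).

0 0 1 2 2 5 5

C = [8/27, 4/9, 17/27, 17/27, 2/3, 26/27, 1]
j=0: u_0=23/420 ∈ [0, 8/27) → index 0
j=1: u_1=83/420 ∈ [0, 8/27) → index 0
j=2: u_2=143/420 ∈ [8/27, 4/9) → index 1
j=3: u_3=29/60 ∈ [4/9, 17/27) → index 2
j=4: u_4=263/420 ∈ [4/9, 17/27) → index 2
j=5: u_5=323/420 ∈ [2/3, 26/27) → index 5
j=6: u_6=383/420 ∈ [2/3, 26/27) → index 5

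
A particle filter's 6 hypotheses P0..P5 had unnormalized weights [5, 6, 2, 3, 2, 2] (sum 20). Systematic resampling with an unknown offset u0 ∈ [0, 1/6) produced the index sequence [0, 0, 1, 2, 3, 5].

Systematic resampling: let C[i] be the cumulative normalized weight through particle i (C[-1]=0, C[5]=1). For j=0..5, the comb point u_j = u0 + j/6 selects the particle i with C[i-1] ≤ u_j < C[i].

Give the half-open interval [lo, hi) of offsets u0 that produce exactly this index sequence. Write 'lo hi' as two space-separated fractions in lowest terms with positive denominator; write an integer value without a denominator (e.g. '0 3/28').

C = [1/4, 11/20, 13/20, 4/5, 9/10, 1]
j=0 picked index 0: u0 ∈ [0, 1/4)
j=1 picked index 0: u0 ∈ [-1/6, 1/12)
j=2 picked index 1: u0 ∈ [-1/12, 13/60)
j=3 picked index 2: u0 ∈ [1/20, 3/20)
j=4 picked index 3: u0 ∈ [-1/60, 2/15)
j=5 picked index 5: u0 ∈ [1/15, 1/6)
intersection: [1/15, 1/12)

1/15 1/12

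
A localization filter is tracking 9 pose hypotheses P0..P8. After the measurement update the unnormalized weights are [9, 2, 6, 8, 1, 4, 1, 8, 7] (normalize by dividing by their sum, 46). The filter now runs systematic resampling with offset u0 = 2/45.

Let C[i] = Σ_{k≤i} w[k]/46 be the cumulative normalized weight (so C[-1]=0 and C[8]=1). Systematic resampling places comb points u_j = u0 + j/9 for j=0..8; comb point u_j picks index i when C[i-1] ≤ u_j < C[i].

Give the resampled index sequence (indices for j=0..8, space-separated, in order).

0 0 2 3 3 5 7 7 8

C = [9/46, 11/46, 17/46, 25/46, 13/23, 15/23, 31/46, 39/46, 1]
j=0: u_0=2/45 ∈ [0, 9/46) → index 0
j=1: u_1=7/45 ∈ [0, 9/46) → index 0
j=2: u_2=4/15 ∈ [11/46, 17/46) → index 2
j=3: u_3=17/45 ∈ [17/46, 25/46) → index 3
j=4: u_4=22/45 ∈ [17/46, 25/46) → index 3
j=5: u_5=3/5 ∈ [13/23, 15/23) → index 5
j=6: u_6=32/45 ∈ [31/46, 39/46) → index 7
j=7: u_7=37/45 ∈ [31/46, 39/46) → index 7
j=8: u_8=14/15 ∈ [39/46, 1) → index 8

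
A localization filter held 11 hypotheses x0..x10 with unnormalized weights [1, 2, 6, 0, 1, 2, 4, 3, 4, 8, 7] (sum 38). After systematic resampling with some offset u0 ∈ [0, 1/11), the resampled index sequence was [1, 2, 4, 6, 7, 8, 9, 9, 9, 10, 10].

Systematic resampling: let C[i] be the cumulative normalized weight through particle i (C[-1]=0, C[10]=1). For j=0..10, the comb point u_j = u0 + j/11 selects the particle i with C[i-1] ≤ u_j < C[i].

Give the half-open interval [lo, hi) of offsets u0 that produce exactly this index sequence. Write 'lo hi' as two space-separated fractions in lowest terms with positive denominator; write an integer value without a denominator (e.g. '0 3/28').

25/418 3/38

C = [1/38, 3/38, 9/38, 9/38, 5/19, 6/19, 8/19, 1/2, 23/38, 31/38, 1]
j=0 picked index 1: u0 ∈ [1/38, 3/38)
j=1 picked index 2: u0 ∈ [-5/418, 61/418)
j=2 picked index 4: u0 ∈ [23/418, 17/209)
j=3 picked index 6: u0 ∈ [9/209, 31/209)
j=4 picked index 7: u0 ∈ [12/209, 3/22)
j=5 picked index 8: u0 ∈ [1/22, 63/418)
j=6 picked index 9: u0 ∈ [25/418, 113/418)
j=7 picked index 9: u0 ∈ [-13/418, 75/418)
j=8 picked index 9: u0 ∈ [-51/418, 37/418)
j=9 picked index 10: u0 ∈ [-1/418, 2/11)
j=10 picked index 10: u0 ∈ [-39/418, 1/11)
intersection: [25/418, 3/38)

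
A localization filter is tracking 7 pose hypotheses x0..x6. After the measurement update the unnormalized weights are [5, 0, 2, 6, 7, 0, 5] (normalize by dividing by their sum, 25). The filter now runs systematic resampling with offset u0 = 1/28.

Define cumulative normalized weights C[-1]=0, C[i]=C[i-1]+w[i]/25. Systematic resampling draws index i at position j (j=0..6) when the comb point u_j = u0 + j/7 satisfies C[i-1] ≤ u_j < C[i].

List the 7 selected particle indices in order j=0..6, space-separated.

C = [1/5, 1/5, 7/25, 13/25, 4/5, 4/5, 1]
j=0: u_0=1/28 ∈ [0, 1/5) → index 0
j=1: u_1=5/28 ∈ [0, 1/5) → index 0
j=2: u_2=9/28 ∈ [7/25, 13/25) → index 3
j=3: u_3=13/28 ∈ [7/25, 13/25) → index 3
j=4: u_4=17/28 ∈ [13/25, 4/5) → index 4
j=5: u_5=3/4 ∈ [13/25, 4/5) → index 4
j=6: u_6=25/28 ∈ [4/5, 1) → index 6

0 0 3 3 4 4 6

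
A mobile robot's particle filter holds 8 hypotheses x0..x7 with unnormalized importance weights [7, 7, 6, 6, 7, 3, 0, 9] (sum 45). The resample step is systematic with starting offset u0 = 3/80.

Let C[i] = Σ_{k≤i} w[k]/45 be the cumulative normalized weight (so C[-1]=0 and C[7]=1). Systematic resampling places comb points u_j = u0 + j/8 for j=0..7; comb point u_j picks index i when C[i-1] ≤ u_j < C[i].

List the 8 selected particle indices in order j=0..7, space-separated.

C = [7/45, 14/45, 4/9, 26/45, 11/15, 4/5, 4/5, 1]
j=0: u_0=3/80 ∈ [0, 7/45) → index 0
j=1: u_1=13/80 ∈ [7/45, 14/45) → index 1
j=2: u_2=23/80 ∈ [7/45, 14/45) → index 1
j=3: u_3=33/80 ∈ [14/45, 4/9) → index 2
j=4: u_4=43/80 ∈ [4/9, 26/45) → index 3
j=5: u_5=53/80 ∈ [26/45, 11/15) → index 4
j=6: u_6=63/80 ∈ [11/15, 4/5) → index 5
j=7: u_7=73/80 ∈ [4/5, 1) → index 7

0 1 1 2 3 4 5 7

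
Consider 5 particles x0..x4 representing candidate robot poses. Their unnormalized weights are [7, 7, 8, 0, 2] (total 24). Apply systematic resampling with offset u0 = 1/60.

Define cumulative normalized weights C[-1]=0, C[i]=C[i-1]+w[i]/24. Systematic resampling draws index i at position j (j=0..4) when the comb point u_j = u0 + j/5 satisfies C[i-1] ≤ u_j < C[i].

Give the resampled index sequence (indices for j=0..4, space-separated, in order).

C = [7/24, 7/12, 11/12, 11/12, 1]
j=0: u_0=1/60 ∈ [0, 7/24) → index 0
j=1: u_1=13/60 ∈ [0, 7/24) → index 0
j=2: u_2=5/12 ∈ [7/24, 7/12) → index 1
j=3: u_3=37/60 ∈ [7/12, 11/12) → index 2
j=4: u_4=49/60 ∈ [7/12, 11/12) → index 2

0 0 1 2 2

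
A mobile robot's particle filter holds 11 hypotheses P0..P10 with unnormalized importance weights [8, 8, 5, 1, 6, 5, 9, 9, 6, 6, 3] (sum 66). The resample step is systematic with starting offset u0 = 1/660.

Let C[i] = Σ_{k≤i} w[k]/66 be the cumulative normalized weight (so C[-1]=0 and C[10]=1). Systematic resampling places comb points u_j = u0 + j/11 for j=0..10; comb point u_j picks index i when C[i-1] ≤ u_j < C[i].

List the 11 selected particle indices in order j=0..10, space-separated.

C = [4/33, 8/33, 7/22, 1/3, 14/33, 1/2, 7/11, 17/22, 19/22, 21/22, 1]
j=0: u_0=1/660 ∈ [0, 4/33) → index 0
j=1: u_1=61/660 ∈ [0, 4/33) → index 0
j=2: u_2=11/60 ∈ [4/33, 8/33) → index 1
j=3: u_3=181/660 ∈ [8/33, 7/22) → index 2
j=4: u_4=241/660 ∈ [1/3, 14/33) → index 4
j=5: u_5=301/660 ∈ [14/33, 1/2) → index 5
j=6: u_6=361/660 ∈ [1/2, 7/11) → index 6
j=7: u_7=421/660 ∈ [7/11, 17/22) → index 7
j=8: u_8=481/660 ∈ [7/11, 17/22) → index 7
j=9: u_9=541/660 ∈ [17/22, 19/22) → index 8
j=10: u_10=601/660 ∈ [19/22, 21/22) → index 9

0 0 1 2 4 5 6 7 7 8 9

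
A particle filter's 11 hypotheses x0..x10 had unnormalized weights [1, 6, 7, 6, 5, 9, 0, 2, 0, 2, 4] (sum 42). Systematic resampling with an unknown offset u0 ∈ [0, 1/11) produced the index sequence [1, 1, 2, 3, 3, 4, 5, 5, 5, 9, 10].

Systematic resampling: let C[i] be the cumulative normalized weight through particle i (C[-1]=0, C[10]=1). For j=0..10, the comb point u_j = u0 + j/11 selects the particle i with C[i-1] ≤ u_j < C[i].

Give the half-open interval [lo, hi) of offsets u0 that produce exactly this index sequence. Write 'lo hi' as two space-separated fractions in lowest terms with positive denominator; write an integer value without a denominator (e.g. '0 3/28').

2/33 5/66

C = [1/42, 1/6, 1/3, 10/21, 25/42, 17/21, 17/21, 6/7, 6/7, 19/21, 1]
j=0 picked index 1: u0 ∈ [1/42, 1/6)
j=1 picked index 1: u0 ∈ [-31/462, 5/66)
j=2 picked index 2: u0 ∈ [-1/66, 5/33)
j=3 picked index 3: u0 ∈ [2/33, 47/231)
j=4 picked index 3: u0 ∈ [-1/33, 26/231)
j=5 picked index 4: u0 ∈ [5/231, 65/462)
j=6 picked index 5: u0 ∈ [23/462, 61/231)
j=7 picked index 5: u0 ∈ [-19/462, 40/231)
j=8 picked index 5: u0 ∈ [-61/462, 19/231)
j=9 picked index 9: u0 ∈ [3/77, 20/231)
j=10 picked index 10: u0 ∈ [-1/231, 1/11)
intersection: [2/33, 5/66)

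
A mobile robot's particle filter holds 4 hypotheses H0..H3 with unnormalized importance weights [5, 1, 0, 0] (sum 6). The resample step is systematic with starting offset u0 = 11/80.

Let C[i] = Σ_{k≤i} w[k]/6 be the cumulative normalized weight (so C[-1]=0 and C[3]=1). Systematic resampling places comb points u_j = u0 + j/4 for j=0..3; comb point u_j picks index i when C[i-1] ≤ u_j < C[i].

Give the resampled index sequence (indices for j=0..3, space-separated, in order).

0 0 0 1

C = [5/6, 1, 1, 1]
j=0: u_0=11/80 ∈ [0, 5/6) → index 0
j=1: u_1=31/80 ∈ [0, 5/6) → index 0
j=2: u_2=51/80 ∈ [0, 5/6) → index 0
j=3: u_3=71/80 ∈ [5/6, 1) → index 1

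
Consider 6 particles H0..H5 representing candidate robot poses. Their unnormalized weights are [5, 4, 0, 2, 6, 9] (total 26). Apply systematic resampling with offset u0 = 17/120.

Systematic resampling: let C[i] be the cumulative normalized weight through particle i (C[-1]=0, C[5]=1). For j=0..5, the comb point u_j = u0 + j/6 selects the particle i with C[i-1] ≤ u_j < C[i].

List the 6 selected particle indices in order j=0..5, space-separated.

C = [5/26, 9/26, 9/26, 11/26, 17/26, 1]
j=0: u_0=17/120 ∈ [0, 5/26) → index 0
j=1: u_1=37/120 ∈ [5/26, 9/26) → index 1
j=2: u_2=19/40 ∈ [11/26, 17/26) → index 4
j=3: u_3=77/120 ∈ [11/26, 17/26) → index 4
j=4: u_4=97/120 ∈ [17/26, 1) → index 5
j=5: u_5=39/40 ∈ [17/26, 1) → index 5

0 1 4 4 5 5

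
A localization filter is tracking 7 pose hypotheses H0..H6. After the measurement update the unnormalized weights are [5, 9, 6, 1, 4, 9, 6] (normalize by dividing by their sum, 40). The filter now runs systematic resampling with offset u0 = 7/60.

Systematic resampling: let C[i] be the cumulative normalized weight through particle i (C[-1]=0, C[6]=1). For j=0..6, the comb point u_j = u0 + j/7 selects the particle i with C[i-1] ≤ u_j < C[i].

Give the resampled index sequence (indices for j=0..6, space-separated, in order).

C = [1/8, 7/20, 1/2, 21/40, 5/8, 17/20, 1]
j=0: u_0=7/60 ∈ [0, 1/8) → index 0
j=1: u_1=109/420 ∈ [1/8, 7/20) → index 1
j=2: u_2=169/420 ∈ [7/20, 1/2) → index 2
j=3: u_3=229/420 ∈ [21/40, 5/8) → index 4
j=4: u_4=289/420 ∈ [5/8, 17/20) → index 5
j=5: u_5=349/420 ∈ [5/8, 17/20) → index 5
j=6: u_6=409/420 ∈ [17/20, 1) → index 6

0 1 2 4 5 5 6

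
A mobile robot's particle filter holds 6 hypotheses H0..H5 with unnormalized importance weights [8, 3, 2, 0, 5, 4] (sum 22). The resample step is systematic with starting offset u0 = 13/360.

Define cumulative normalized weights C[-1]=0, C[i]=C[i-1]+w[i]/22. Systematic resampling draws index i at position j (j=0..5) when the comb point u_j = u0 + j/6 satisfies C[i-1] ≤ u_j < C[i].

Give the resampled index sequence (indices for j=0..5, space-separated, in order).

C = [4/11, 1/2, 13/22, 13/22, 9/11, 1]
j=0: u_0=13/360 ∈ [0, 4/11) → index 0
j=1: u_1=73/360 ∈ [0, 4/11) → index 0
j=2: u_2=133/360 ∈ [4/11, 1/2) → index 1
j=3: u_3=193/360 ∈ [1/2, 13/22) → index 2
j=4: u_4=253/360 ∈ [13/22, 9/11) → index 4
j=5: u_5=313/360 ∈ [9/11, 1) → index 5

0 0 1 2 4 5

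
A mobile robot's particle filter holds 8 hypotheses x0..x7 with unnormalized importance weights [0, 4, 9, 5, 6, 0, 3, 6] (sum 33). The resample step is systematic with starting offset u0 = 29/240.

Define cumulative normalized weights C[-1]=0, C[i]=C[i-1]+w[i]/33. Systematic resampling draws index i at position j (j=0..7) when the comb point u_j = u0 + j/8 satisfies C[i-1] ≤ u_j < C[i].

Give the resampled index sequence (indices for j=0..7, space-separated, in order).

1 2 2 3 4 6 7 7

C = [0, 4/33, 13/33, 6/11, 8/11, 8/11, 9/11, 1]
j=0: u_0=29/240 ∈ [0, 4/33) → index 1
j=1: u_1=59/240 ∈ [4/33, 13/33) → index 2
j=2: u_2=89/240 ∈ [4/33, 13/33) → index 2
j=3: u_3=119/240 ∈ [13/33, 6/11) → index 3
j=4: u_4=149/240 ∈ [6/11, 8/11) → index 4
j=5: u_5=179/240 ∈ [8/11, 9/11) → index 6
j=6: u_6=209/240 ∈ [9/11, 1) → index 7
j=7: u_7=239/240 ∈ [9/11, 1) → index 7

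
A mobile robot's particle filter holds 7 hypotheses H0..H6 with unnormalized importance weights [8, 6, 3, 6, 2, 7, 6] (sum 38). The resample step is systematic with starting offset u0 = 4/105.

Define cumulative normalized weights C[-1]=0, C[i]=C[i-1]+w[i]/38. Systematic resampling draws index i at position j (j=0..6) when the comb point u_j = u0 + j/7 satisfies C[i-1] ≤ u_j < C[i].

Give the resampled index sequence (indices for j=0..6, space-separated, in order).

0 0 1 3 4 5 6

C = [4/19, 7/19, 17/38, 23/38, 25/38, 16/19, 1]
j=0: u_0=4/105 ∈ [0, 4/19) → index 0
j=1: u_1=19/105 ∈ [0, 4/19) → index 0
j=2: u_2=34/105 ∈ [4/19, 7/19) → index 1
j=3: u_3=7/15 ∈ [17/38, 23/38) → index 3
j=4: u_4=64/105 ∈ [23/38, 25/38) → index 4
j=5: u_5=79/105 ∈ [25/38, 16/19) → index 5
j=6: u_6=94/105 ∈ [16/19, 1) → index 6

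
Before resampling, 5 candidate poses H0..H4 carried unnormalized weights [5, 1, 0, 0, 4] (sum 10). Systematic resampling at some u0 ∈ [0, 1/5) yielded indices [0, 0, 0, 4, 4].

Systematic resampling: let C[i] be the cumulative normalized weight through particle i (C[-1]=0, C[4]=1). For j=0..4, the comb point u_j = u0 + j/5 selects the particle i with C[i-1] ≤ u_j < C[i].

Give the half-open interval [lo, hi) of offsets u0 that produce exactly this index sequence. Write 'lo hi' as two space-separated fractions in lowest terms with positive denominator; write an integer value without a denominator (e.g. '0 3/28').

C = [1/2, 3/5, 3/5, 3/5, 1]
j=0 picked index 0: u0 ∈ [0, 1/2)
j=1 picked index 0: u0 ∈ [-1/5, 3/10)
j=2 picked index 0: u0 ∈ [-2/5, 1/10)
j=3 picked index 4: u0 ∈ [0, 2/5)
j=4 picked index 4: u0 ∈ [-1/5, 1/5)
intersection: [0, 1/10)

0 1/10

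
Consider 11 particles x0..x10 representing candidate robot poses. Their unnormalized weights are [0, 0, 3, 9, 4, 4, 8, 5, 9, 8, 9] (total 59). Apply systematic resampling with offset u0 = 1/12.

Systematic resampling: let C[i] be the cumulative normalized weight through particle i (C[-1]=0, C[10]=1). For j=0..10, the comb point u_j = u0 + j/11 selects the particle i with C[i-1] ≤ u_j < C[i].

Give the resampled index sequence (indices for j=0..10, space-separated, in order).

C = [0, 0, 3/59, 12/59, 16/59, 20/59, 28/59, 33/59, 42/59, 50/59, 1]
j=0: u_0=1/12 ∈ [3/59, 12/59) → index 3
j=1: u_1=23/132 ∈ [3/59, 12/59) → index 3
j=2: u_2=35/132 ∈ [12/59, 16/59) → index 4
j=3: u_3=47/132 ∈ [20/59, 28/59) → index 6
j=4: u_4=59/132 ∈ [20/59, 28/59) → index 6
j=5: u_5=71/132 ∈ [28/59, 33/59) → index 7
j=6: u_6=83/132 ∈ [33/59, 42/59) → index 8
j=7: u_7=95/132 ∈ [42/59, 50/59) → index 9
j=8: u_8=107/132 ∈ [42/59, 50/59) → index 9
j=9: u_9=119/132 ∈ [50/59, 1) → index 10
j=10: u_10=131/132 ∈ [50/59, 1) → index 10

3 3 4 6 6 7 8 9 9 10 10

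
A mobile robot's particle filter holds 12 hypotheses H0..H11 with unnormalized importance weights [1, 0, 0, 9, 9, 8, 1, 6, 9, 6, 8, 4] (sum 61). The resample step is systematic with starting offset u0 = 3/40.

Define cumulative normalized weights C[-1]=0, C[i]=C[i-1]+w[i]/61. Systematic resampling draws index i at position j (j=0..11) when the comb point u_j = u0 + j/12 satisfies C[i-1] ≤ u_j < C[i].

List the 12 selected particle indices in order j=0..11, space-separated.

3 3 4 5 5 7 8 8 9 10 10 11

C = [1/61, 1/61, 1/61, 10/61, 19/61, 27/61, 28/61, 34/61, 43/61, 49/61, 57/61, 1]
j=0: u_0=3/40 ∈ [1/61, 10/61) → index 3
j=1: u_1=19/120 ∈ [1/61, 10/61) → index 3
j=2: u_2=29/120 ∈ [10/61, 19/61) → index 4
j=3: u_3=13/40 ∈ [19/61, 27/61) → index 5
j=4: u_4=49/120 ∈ [19/61, 27/61) → index 5
j=5: u_5=59/120 ∈ [28/61, 34/61) → index 7
j=6: u_6=23/40 ∈ [34/61, 43/61) → index 8
j=7: u_7=79/120 ∈ [34/61, 43/61) → index 8
j=8: u_8=89/120 ∈ [43/61, 49/61) → index 9
j=9: u_9=33/40 ∈ [49/61, 57/61) → index 10
j=10: u_10=109/120 ∈ [49/61, 57/61) → index 10
j=11: u_11=119/120 ∈ [57/61, 1) → index 11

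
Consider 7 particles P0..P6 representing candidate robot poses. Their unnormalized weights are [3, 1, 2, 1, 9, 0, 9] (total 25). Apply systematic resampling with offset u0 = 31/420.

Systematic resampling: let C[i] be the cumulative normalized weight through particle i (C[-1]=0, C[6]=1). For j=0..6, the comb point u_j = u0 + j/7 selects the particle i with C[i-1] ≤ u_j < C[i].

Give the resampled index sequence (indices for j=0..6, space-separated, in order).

0 2 4 4 6 6 6

C = [3/25, 4/25, 6/25, 7/25, 16/25, 16/25, 1]
j=0: u_0=31/420 ∈ [0, 3/25) → index 0
j=1: u_1=13/60 ∈ [4/25, 6/25) → index 2
j=2: u_2=151/420 ∈ [7/25, 16/25) → index 4
j=3: u_3=211/420 ∈ [7/25, 16/25) → index 4
j=4: u_4=271/420 ∈ [16/25, 1) → index 6
j=5: u_5=331/420 ∈ [16/25, 1) → index 6
j=6: u_6=391/420 ∈ [16/25, 1) → index 6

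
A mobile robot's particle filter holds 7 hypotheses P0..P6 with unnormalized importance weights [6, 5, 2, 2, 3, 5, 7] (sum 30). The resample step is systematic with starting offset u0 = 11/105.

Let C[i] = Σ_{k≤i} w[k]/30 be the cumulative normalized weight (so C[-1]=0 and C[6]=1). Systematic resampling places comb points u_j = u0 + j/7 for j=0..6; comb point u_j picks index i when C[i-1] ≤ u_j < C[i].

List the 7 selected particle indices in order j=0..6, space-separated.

0 1 2 4 5 6 6

C = [1/5, 11/30, 13/30, 1/2, 3/5, 23/30, 1]
j=0: u_0=11/105 ∈ [0, 1/5) → index 0
j=1: u_1=26/105 ∈ [1/5, 11/30) → index 1
j=2: u_2=41/105 ∈ [11/30, 13/30) → index 2
j=3: u_3=8/15 ∈ [1/2, 3/5) → index 4
j=4: u_4=71/105 ∈ [3/5, 23/30) → index 5
j=5: u_5=86/105 ∈ [23/30, 1) → index 6
j=6: u_6=101/105 ∈ [23/30, 1) → index 6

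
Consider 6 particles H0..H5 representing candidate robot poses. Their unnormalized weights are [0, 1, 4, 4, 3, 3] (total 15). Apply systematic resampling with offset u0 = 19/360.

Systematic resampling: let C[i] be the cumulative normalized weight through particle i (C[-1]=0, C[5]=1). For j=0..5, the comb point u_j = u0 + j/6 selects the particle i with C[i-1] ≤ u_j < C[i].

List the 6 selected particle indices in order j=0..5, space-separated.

C = [0, 1/15, 1/3, 3/5, 4/5, 1]
j=0: u_0=19/360 ∈ [0, 1/15) → index 1
j=1: u_1=79/360 ∈ [1/15, 1/3) → index 2
j=2: u_2=139/360 ∈ [1/3, 3/5) → index 3
j=3: u_3=199/360 ∈ [1/3, 3/5) → index 3
j=4: u_4=259/360 ∈ [3/5, 4/5) → index 4
j=5: u_5=319/360 ∈ [4/5, 1) → index 5

1 2 3 3 4 5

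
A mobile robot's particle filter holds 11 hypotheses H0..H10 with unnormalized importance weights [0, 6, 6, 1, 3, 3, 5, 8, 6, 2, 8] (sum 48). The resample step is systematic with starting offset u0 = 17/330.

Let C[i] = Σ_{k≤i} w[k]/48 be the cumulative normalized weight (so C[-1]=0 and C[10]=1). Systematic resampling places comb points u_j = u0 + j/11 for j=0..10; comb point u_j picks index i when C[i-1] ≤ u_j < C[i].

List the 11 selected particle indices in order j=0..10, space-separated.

C = [0, 1/8, 1/4, 13/48, 1/3, 19/48, 1/2, 2/3, 19/24, 5/6, 1]
j=0: u_0=17/330 ∈ [0, 1/8) → index 1
j=1: u_1=47/330 ∈ [1/8, 1/4) → index 2
j=2: u_2=7/30 ∈ [1/8, 1/4) → index 2
j=3: u_3=107/330 ∈ [13/48, 1/3) → index 4
j=4: u_4=137/330 ∈ [19/48, 1/2) → index 6
j=5: u_5=167/330 ∈ [1/2, 2/3) → index 7
j=6: u_6=197/330 ∈ [1/2, 2/3) → index 7
j=7: u_7=227/330 ∈ [2/3, 19/24) → index 8
j=8: u_8=257/330 ∈ [2/3, 19/24) → index 8
j=9: u_9=287/330 ∈ [5/6, 1) → index 10
j=10: u_10=317/330 ∈ [5/6, 1) → index 10

1 2 2 4 6 7 7 8 8 10 10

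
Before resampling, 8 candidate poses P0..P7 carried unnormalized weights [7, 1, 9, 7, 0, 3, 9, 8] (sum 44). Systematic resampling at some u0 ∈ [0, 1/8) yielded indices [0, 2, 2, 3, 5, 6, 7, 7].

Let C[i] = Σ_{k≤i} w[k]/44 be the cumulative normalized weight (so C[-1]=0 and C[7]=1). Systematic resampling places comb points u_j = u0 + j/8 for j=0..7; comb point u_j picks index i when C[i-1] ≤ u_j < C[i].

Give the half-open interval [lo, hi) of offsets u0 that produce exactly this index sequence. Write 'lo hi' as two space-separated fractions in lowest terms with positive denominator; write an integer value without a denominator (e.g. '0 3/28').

3/44 5/44

C = [7/44, 2/11, 17/44, 6/11, 6/11, 27/44, 9/11, 1]
j=0 picked index 0: u0 ∈ [0, 7/44)
j=1 picked index 2: u0 ∈ [5/88, 23/88)
j=2 picked index 2: u0 ∈ [-3/44, 3/22)
j=3 picked index 3: u0 ∈ [1/88, 15/88)
j=4 picked index 5: u0 ∈ [1/22, 5/44)
j=5 picked index 6: u0 ∈ [-1/88, 17/88)
j=6 picked index 7: u0 ∈ [3/44, 1/4)
j=7 picked index 7: u0 ∈ [-5/88, 1/8)
intersection: [3/44, 5/44)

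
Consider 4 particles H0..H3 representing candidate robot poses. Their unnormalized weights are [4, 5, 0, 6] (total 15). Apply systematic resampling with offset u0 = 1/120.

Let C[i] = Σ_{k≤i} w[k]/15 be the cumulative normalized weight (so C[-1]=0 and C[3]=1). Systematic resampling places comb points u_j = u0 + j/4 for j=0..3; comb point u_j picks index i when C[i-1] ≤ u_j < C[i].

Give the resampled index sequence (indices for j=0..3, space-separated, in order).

0 0 1 3

C = [4/15, 3/5, 3/5, 1]
j=0: u_0=1/120 ∈ [0, 4/15) → index 0
j=1: u_1=31/120 ∈ [0, 4/15) → index 0
j=2: u_2=61/120 ∈ [4/15, 3/5) → index 1
j=3: u_3=91/120 ∈ [3/5, 1) → index 3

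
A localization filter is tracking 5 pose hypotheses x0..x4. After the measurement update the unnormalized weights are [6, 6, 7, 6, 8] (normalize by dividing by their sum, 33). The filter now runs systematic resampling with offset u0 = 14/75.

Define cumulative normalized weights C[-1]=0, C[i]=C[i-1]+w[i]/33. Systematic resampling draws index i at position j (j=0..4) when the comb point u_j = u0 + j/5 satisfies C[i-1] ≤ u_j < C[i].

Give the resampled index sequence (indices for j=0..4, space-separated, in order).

C = [2/11, 4/11, 19/33, 25/33, 1]
j=0: u_0=14/75 ∈ [2/11, 4/11) → index 1
j=1: u_1=29/75 ∈ [4/11, 19/33) → index 2
j=2: u_2=44/75 ∈ [19/33, 25/33) → index 3
j=3: u_3=59/75 ∈ [25/33, 1) → index 4
j=4: u_4=74/75 ∈ [25/33, 1) → index 4

1 2 3 4 4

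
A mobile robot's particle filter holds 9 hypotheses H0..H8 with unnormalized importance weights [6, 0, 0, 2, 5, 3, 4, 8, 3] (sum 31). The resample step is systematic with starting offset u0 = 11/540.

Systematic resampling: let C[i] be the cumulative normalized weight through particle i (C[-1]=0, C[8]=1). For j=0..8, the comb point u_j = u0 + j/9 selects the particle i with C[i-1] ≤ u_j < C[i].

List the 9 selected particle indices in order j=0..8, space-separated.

0 0 3 4 5 6 7 7 8

C = [6/31, 6/31, 6/31, 8/31, 13/31, 16/31, 20/31, 28/31, 1]
j=0: u_0=11/540 ∈ [0, 6/31) → index 0
j=1: u_1=71/540 ∈ [0, 6/31) → index 0
j=2: u_2=131/540 ∈ [6/31, 8/31) → index 3
j=3: u_3=191/540 ∈ [8/31, 13/31) → index 4
j=4: u_4=251/540 ∈ [13/31, 16/31) → index 5
j=5: u_5=311/540 ∈ [16/31, 20/31) → index 6
j=6: u_6=371/540 ∈ [20/31, 28/31) → index 7
j=7: u_7=431/540 ∈ [20/31, 28/31) → index 7
j=8: u_8=491/540 ∈ [28/31, 1) → index 8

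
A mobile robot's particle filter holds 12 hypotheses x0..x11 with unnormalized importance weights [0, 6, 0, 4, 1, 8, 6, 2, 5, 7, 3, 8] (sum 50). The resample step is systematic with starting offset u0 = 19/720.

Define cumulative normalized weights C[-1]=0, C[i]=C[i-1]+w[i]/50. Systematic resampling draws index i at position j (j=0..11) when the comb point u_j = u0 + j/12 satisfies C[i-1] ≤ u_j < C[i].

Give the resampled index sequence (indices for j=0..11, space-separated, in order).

C = [0, 3/25, 3/25, 1/5, 11/50, 19/50, 1/2, 27/50, 16/25, 39/50, 21/25, 1]
j=0: u_0=19/720 ∈ [0, 3/25) → index 1
j=1: u_1=79/720 ∈ [0, 3/25) → index 1
j=2: u_2=139/720 ∈ [3/25, 1/5) → index 3
j=3: u_3=199/720 ∈ [11/50, 19/50) → index 5
j=4: u_4=259/720 ∈ [11/50, 19/50) → index 5
j=5: u_5=319/720 ∈ [19/50, 1/2) → index 6
j=6: u_6=379/720 ∈ [1/2, 27/50) → index 7
j=7: u_7=439/720 ∈ [27/50, 16/25) → index 8
j=8: u_8=499/720 ∈ [16/25, 39/50) → index 9
j=9: u_9=559/720 ∈ [16/25, 39/50) → index 9
j=10: u_10=619/720 ∈ [21/25, 1) → index 11
j=11: u_11=679/720 ∈ [21/25, 1) → index 11

1 1 3 5 5 6 7 8 9 9 11 11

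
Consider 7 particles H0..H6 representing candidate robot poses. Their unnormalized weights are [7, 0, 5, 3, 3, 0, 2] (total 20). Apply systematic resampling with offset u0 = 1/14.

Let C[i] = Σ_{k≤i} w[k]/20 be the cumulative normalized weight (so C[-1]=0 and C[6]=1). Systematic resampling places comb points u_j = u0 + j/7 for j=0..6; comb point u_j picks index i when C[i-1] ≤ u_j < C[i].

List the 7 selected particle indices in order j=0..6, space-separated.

C = [7/20, 7/20, 3/5, 3/4, 9/10, 9/10, 1]
j=0: u_0=1/14 ∈ [0, 7/20) → index 0
j=1: u_1=3/14 ∈ [0, 7/20) → index 0
j=2: u_2=5/14 ∈ [7/20, 3/5) → index 2
j=3: u_3=1/2 ∈ [7/20, 3/5) → index 2
j=4: u_4=9/14 ∈ [3/5, 3/4) → index 3
j=5: u_5=11/14 ∈ [3/4, 9/10) → index 4
j=6: u_6=13/14 ∈ [9/10, 1) → index 6

0 0 2 2 3 4 6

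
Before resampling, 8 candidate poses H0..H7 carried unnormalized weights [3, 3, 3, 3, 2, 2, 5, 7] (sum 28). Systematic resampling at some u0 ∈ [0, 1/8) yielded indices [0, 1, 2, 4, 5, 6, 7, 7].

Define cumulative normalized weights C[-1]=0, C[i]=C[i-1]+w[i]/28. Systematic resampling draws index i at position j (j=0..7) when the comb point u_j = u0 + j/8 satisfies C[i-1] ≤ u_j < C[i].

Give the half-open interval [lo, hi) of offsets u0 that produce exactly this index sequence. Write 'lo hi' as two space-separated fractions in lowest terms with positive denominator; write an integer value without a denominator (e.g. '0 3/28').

3/56 1/14

C = [3/28, 3/14, 9/28, 3/7, 1/2, 4/7, 3/4, 1]
j=0 picked index 0: u0 ∈ [0, 3/28)
j=1 picked index 1: u0 ∈ [-1/56, 5/56)
j=2 picked index 2: u0 ∈ [-1/28, 1/14)
j=3 picked index 4: u0 ∈ [3/56, 1/8)
j=4 picked index 5: u0 ∈ [0, 1/14)
j=5 picked index 6: u0 ∈ [-3/56, 1/8)
j=6 picked index 7: u0 ∈ [0, 1/4)
j=7 picked index 7: u0 ∈ [-1/8, 1/8)
intersection: [3/56, 1/14)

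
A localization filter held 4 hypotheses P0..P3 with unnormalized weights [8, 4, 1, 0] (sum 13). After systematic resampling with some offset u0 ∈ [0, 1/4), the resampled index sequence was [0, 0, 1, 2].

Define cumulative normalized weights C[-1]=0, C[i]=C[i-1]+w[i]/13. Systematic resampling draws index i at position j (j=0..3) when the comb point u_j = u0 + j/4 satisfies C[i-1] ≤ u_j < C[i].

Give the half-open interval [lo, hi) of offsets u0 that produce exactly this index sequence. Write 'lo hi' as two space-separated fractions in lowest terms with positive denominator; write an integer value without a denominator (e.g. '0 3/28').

9/52 1/4

C = [8/13, 12/13, 1, 1]
j=0 picked index 0: u0 ∈ [0, 8/13)
j=1 picked index 0: u0 ∈ [-1/4, 19/52)
j=2 picked index 1: u0 ∈ [3/26, 11/26)
j=3 picked index 2: u0 ∈ [9/52, 1/4)
intersection: [9/52, 1/4)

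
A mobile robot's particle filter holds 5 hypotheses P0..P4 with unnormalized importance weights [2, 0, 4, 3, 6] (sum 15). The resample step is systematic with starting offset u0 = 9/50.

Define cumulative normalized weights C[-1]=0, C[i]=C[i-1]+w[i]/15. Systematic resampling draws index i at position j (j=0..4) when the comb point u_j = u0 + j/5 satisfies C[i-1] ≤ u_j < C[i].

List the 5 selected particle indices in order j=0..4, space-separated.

2 2 3 4 4

C = [2/15, 2/15, 2/5, 3/5, 1]
j=0: u_0=9/50 ∈ [2/15, 2/5) → index 2
j=1: u_1=19/50 ∈ [2/15, 2/5) → index 2
j=2: u_2=29/50 ∈ [2/5, 3/5) → index 3
j=3: u_3=39/50 ∈ [3/5, 1) → index 4
j=4: u_4=49/50 ∈ [3/5, 1) → index 4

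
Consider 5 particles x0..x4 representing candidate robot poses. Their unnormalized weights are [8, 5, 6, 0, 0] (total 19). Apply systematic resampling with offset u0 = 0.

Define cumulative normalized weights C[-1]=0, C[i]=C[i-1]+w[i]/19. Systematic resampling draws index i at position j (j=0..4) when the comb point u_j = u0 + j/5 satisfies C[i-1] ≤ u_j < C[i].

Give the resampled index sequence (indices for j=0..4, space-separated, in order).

C = [8/19, 13/19, 1, 1, 1]
j=0: u_0=0 ∈ [0, 8/19) → index 0
j=1: u_1=1/5 ∈ [0, 8/19) → index 0
j=2: u_2=2/5 ∈ [0, 8/19) → index 0
j=3: u_3=3/5 ∈ [8/19, 13/19) → index 1
j=4: u_4=4/5 ∈ [13/19, 1) → index 2

0 0 0 1 2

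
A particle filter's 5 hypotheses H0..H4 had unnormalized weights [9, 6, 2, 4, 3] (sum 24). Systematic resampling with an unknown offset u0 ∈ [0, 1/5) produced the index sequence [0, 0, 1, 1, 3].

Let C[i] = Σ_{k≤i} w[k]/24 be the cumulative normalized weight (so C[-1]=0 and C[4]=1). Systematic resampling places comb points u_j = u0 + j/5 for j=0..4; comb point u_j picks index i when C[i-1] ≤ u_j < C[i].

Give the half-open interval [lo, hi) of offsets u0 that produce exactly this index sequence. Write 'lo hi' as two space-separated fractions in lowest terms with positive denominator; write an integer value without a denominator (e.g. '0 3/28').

C = [3/8, 5/8, 17/24, 7/8, 1]
j=0 picked index 0: u0 ∈ [0, 3/8)
j=1 picked index 0: u0 ∈ [-1/5, 7/40)
j=2 picked index 1: u0 ∈ [-1/40, 9/40)
j=3 picked index 1: u0 ∈ [-9/40, 1/40)
j=4 picked index 3: u0 ∈ [-11/120, 3/40)
intersection: [0, 1/40)

0 1/40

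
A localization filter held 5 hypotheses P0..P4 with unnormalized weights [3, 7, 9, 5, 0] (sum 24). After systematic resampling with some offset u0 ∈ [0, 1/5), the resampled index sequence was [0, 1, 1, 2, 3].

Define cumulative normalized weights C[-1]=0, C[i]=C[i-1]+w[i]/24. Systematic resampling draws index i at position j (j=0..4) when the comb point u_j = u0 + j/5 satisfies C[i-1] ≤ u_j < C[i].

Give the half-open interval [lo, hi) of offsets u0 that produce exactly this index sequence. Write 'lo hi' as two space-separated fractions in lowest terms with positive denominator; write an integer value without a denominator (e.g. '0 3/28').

0 1/60

C = [1/8, 5/12, 19/24, 1, 1]
j=0 picked index 0: u0 ∈ [0, 1/8)
j=1 picked index 1: u0 ∈ [-3/40, 13/60)
j=2 picked index 1: u0 ∈ [-11/40, 1/60)
j=3 picked index 2: u0 ∈ [-11/60, 23/120)
j=4 picked index 3: u0 ∈ [-1/120, 1/5)
intersection: [0, 1/60)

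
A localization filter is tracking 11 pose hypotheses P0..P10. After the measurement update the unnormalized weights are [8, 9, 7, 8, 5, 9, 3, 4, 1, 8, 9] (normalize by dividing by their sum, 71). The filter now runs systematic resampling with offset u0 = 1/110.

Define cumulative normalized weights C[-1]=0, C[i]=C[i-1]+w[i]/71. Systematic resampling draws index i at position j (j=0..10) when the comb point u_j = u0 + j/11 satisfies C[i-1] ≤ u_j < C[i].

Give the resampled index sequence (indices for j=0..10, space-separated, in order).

0 0 1 2 3 4 5 5 7 9 10

C = [8/71, 17/71, 24/71, 32/71, 37/71, 46/71, 49/71, 53/71, 54/71, 62/71, 1]
j=0: u_0=1/110 ∈ [0, 8/71) → index 0
j=1: u_1=1/10 ∈ [0, 8/71) → index 0
j=2: u_2=21/110 ∈ [8/71, 17/71) → index 1
j=3: u_3=31/110 ∈ [17/71, 24/71) → index 2
j=4: u_4=41/110 ∈ [24/71, 32/71) → index 3
j=5: u_5=51/110 ∈ [32/71, 37/71) → index 4
j=6: u_6=61/110 ∈ [37/71, 46/71) → index 5
j=7: u_7=71/110 ∈ [37/71, 46/71) → index 5
j=8: u_8=81/110 ∈ [49/71, 53/71) → index 7
j=9: u_9=91/110 ∈ [54/71, 62/71) → index 9
j=10: u_10=101/110 ∈ [62/71, 1) → index 10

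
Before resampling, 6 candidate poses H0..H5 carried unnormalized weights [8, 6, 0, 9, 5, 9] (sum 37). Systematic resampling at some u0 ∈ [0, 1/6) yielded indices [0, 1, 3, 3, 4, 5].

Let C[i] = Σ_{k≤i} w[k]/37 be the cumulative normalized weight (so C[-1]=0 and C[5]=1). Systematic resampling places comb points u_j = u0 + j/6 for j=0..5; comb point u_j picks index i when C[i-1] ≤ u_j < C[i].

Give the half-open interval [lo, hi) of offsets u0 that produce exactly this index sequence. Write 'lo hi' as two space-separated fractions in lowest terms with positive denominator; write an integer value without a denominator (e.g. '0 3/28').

11/222 10/111

C = [8/37, 14/37, 14/37, 23/37, 28/37, 1]
j=0 picked index 0: u0 ∈ [0, 8/37)
j=1 picked index 1: u0 ∈ [11/222, 47/222)
j=2 picked index 3: u0 ∈ [5/111, 32/111)
j=3 picked index 3: u0 ∈ [-9/74, 9/74)
j=4 picked index 4: u0 ∈ [-5/111, 10/111)
j=5 picked index 5: u0 ∈ [-17/222, 1/6)
intersection: [11/222, 10/111)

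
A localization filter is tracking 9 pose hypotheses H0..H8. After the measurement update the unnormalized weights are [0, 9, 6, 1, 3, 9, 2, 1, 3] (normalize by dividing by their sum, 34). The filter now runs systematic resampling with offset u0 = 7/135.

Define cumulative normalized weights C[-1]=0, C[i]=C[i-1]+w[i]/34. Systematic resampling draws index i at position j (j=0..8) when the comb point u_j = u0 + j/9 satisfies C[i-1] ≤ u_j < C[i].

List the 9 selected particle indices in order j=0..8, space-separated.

C = [0, 9/34, 15/34, 8/17, 19/34, 14/17, 15/17, 31/34, 1]
j=0: u_0=7/135 ∈ [0, 9/34) → index 1
j=1: u_1=22/135 ∈ [0, 9/34) → index 1
j=2: u_2=37/135 ∈ [9/34, 15/34) → index 2
j=3: u_3=52/135 ∈ [9/34, 15/34) → index 2
j=4: u_4=67/135 ∈ [8/17, 19/34) → index 4
j=5: u_5=82/135 ∈ [19/34, 14/17) → index 5
j=6: u_6=97/135 ∈ [19/34, 14/17) → index 5
j=7: u_7=112/135 ∈ [14/17, 15/17) → index 6
j=8: u_8=127/135 ∈ [31/34, 1) → index 8

1 1 2 2 4 5 5 6 8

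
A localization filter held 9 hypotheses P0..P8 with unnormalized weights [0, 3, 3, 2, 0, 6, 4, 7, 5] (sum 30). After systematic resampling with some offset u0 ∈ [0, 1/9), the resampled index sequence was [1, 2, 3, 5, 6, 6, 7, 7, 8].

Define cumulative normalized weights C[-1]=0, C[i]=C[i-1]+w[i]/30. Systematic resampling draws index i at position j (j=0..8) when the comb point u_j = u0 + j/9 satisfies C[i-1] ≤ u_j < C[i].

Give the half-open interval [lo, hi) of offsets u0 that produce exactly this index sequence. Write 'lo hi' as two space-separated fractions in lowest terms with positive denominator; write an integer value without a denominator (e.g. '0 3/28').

1/45 2/45

C = [0, 1/10, 1/5, 4/15, 4/15, 7/15, 3/5, 5/6, 1]
j=0 picked index 1: u0 ∈ [0, 1/10)
j=1 picked index 2: u0 ∈ [-1/90, 4/45)
j=2 picked index 3: u0 ∈ [-1/45, 2/45)
j=3 picked index 5: u0 ∈ [-1/15, 2/15)
j=4 picked index 6: u0 ∈ [1/45, 7/45)
j=5 picked index 6: u0 ∈ [-4/45, 2/45)
j=6 picked index 7: u0 ∈ [-1/15, 1/6)
j=7 picked index 7: u0 ∈ [-8/45, 1/18)
j=8 picked index 8: u0 ∈ [-1/18, 1/9)
intersection: [1/45, 2/45)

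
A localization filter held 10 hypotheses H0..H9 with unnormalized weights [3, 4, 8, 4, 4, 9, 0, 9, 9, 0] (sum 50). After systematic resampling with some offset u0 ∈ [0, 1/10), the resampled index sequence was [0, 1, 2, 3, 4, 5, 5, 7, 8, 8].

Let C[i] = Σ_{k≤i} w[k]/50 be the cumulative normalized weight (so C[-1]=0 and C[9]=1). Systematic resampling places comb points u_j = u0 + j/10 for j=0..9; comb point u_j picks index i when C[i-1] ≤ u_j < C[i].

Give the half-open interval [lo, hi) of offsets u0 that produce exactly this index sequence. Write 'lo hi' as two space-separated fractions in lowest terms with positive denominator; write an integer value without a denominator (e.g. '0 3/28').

1/50 1/25

C = [3/50, 7/50, 3/10, 19/50, 23/50, 16/25, 16/25, 41/50, 1, 1]
j=0 picked index 0: u0 ∈ [0, 3/50)
j=1 picked index 1: u0 ∈ [-1/25, 1/25)
j=2 picked index 2: u0 ∈ [-3/50, 1/10)
j=3 picked index 3: u0 ∈ [0, 2/25)
j=4 picked index 4: u0 ∈ [-1/50, 3/50)
j=5 picked index 5: u0 ∈ [-1/25, 7/50)
j=6 picked index 5: u0 ∈ [-7/50, 1/25)
j=7 picked index 7: u0 ∈ [-3/50, 3/25)
j=8 picked index 8: u0 ∈ [1/50, 1/5)
j=9 picked index 8: u0 ∈ [-2/25, 1/10)
intersection: [1/50, 1/25)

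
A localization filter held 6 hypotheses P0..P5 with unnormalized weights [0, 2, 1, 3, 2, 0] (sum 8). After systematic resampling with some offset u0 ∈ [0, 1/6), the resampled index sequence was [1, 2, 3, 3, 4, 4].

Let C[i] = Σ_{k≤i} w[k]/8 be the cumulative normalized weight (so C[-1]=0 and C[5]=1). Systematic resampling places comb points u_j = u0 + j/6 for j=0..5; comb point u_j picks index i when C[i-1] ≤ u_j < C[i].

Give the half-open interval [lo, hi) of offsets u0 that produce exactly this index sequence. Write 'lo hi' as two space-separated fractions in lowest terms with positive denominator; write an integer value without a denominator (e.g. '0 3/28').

1/12 1/6

C = [0, 1/4, 3/8, 3/4, 1, 1]
j=0 picked index 1: u0 ∈ [0, 1/4)
j=1 picked index 2: u0 ∈ [1/12, 5/24)
j=2 picked index 3: u0 ∈ [1/24, 5/12)
j=3 picked index 3: u0 ∈ [-1/8, 1/4)
j=4 picked index 4: u0 ∈ [1/12, 1/3)
j=5 picked index 4: u0 ∈ [-1/12, 1/6)
intersection: [1/12, 1/6)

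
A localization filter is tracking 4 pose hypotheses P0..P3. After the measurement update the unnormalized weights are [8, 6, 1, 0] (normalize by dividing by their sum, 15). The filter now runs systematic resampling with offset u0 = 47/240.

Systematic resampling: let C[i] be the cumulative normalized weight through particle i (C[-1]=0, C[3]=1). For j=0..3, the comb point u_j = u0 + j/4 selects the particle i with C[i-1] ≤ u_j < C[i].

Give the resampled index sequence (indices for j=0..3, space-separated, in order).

C = [8/15, 14/15, 1, 1]
j=0: u_0=47/240 ∈ [0, 8/15) → index 0
j=1: u_1=107/240 ∈ [0, 8/15) → index 0
j=2: u_2=167/240 ∈ [8/15, 14/15) → index 1
j=3: u_3=227/240 ∈ [14/15, 1) → index 2

0 0 1 2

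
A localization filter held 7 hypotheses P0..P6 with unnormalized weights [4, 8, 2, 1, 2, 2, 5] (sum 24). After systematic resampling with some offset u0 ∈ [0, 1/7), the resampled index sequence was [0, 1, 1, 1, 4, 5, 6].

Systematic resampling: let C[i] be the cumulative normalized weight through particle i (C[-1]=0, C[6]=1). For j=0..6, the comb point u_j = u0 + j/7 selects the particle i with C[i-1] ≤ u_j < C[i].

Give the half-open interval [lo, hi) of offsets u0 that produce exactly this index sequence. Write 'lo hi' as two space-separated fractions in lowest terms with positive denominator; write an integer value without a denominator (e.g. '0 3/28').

3/56 1/14

C = [1/6, 1/2, 7/12, 5/8, 17/24, 19/24, 1]
j=0 picked index 0: u0 ∈ [0, 1/6)
j=1 picked index 1: u0 ∈ [1/42, 5/14)
j=2 picked index 1: u0 ∈ [-5/42, 3/14)
j=3 picked index 1: u0 ∈ [-11/42, 1/14)
j=4 picked index 4: u0 ∈ [3/56, 23/168)
j=5 picked index 5: u0 ∈ [-1/168, 13/168)
j=6 picked index 6: u0 ∈ [-11/168, 1/7)
intersection: [3/56, 1/14)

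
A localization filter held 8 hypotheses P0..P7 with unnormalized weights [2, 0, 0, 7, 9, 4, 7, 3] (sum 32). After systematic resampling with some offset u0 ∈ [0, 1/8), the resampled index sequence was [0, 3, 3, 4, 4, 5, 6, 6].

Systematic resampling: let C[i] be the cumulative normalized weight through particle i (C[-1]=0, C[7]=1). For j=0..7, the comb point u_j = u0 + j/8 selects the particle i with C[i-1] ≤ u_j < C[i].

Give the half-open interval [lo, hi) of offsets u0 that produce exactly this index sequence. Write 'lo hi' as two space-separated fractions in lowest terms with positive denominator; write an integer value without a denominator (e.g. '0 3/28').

C = [1/16, 1/16, 1/16, 9/32, 9/16, 11/16, 29/32, 1]
j=0 picked index 0: u0 ∈ [0, 1/16)
j=1 picked index 3: u0 ∈ [-1/16, 5/32)
j=2 picked index 3: u0 ∈ [-3/16, 1/32)
j=3 picked index 4: u0 ∈ [-3/32, 3/16)
j=4 picked index 4: u0 ∈ [-7/32, 1/16)
j=5 picked index 5: u0 ∈ [-1/16, 1/16)
j=6 picked index 6: u0 ∈ [-1/16, 5/32)
j=7 picked index 6: u0 ∈ [-3/16, 1/32)
intersection: [0, 1/32)

0 1/32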